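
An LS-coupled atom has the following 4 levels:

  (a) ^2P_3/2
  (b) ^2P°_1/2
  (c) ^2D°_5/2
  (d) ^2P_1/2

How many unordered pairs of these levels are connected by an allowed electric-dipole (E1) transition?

(a)–(b): allowed.
(a)–(c): allowed.
(a)–(d): forbidden (parity).
(b)–(c): forbidden (parity, ΔJ).
(b)–(d): allowed.
(c)–(d): forbidden (ΔJ).
Allowed pairs: 3 of 6.

3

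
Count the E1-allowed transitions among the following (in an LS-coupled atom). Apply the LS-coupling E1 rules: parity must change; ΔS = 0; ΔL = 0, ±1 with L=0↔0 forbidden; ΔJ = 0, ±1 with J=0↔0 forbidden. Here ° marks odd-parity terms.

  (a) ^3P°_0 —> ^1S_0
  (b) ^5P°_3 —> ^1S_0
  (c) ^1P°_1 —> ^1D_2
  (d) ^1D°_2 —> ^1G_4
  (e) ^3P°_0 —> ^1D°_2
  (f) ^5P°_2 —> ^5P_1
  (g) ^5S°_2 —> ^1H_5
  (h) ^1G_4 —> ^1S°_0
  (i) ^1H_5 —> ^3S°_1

2

(a) forbidden (ΔS, ΔJ fail)
(b) forbidden (ΔS, ΔJ fail)
(c) allowed
(d) forbidden (ΔL, ΔJ fail)
(e) forbidden (parity, ΔS, ΔJ fail)
(f) allowed
(g) forbidden (ΔS, ΔL, ΔJ fail)
(h) forbidden (ΔL, ΔJ fail)
(i) forbidden (ΔS, ΔL, ΔJ fail)
Total allowed: 2 of 9.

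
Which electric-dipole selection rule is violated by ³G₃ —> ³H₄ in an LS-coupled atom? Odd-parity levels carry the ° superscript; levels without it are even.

parity

Parity must change: even → even — ✗.
ΔS = 0: S: 1 → 1 — ✓.
ΔL = 0, ±1 (not L=0↔0): L: 4 → 5, ΔL = +1 — ✓.
ΔJ = 0, ±1 (not J=0↔0): J: 3 → 4, ΔJ = +1 — ✓.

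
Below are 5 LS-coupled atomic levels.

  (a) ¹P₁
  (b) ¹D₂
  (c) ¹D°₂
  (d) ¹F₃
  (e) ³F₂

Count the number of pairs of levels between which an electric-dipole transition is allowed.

(a)–(b): forbidden (parity).
(a)–(c): allowed.
(a)–(d): forbidden (parity, ΔL, ΔJ).
(a)–(e): forbidden (parity, ΔS, ΔL).
(b)–(c): allowed.
(b)–(d): forbidden (parity).
(b)–(e): forbidden (parity, ΔS).
(c)–(d): allowed.
(c)–(e): forbidden (ΔS).
(d)–(e): forbidden (parity, ΔS).
Allowed pairs: 3 of 10.

3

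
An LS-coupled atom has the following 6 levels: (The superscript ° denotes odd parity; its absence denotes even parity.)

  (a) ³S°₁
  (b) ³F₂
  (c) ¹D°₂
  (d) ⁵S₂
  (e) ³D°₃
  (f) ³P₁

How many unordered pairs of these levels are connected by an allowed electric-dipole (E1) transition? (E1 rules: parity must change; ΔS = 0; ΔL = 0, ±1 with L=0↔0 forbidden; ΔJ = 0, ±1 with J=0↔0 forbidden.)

(a)–(b): forbidden (ΔL).
(a)–(c): forbidden (parity, ΔS, ΔL).
(a)–(d): forbidden (ΔS, ΔL).
(a)–(e): forbidden (parity, ΔL, ΔJ).
(a)–(f): allowed.
(b)–(c): forbidden (ΔS).
(b)–(d): forbidden (parity, ΔS, ΔL).
(b)–(e): allowed.
(b)–(f): forbidden (parity, ΔL).
(c)–(d): forbidden (ΔS, ΔL).
(c)–(e): forbidden (parity, ΔS).
(c)–(f): forbidden (ΔS).
(d)–(e): forbidden (ΔS, ΔL).
(d)–(f): forbidden (parity, ΔS).
(e)–(f): forbidden (ΔJ).
Allowed pairs: 2 of 15.

2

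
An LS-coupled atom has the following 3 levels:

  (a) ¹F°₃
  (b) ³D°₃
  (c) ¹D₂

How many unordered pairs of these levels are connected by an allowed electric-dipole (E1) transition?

1

(a)–(b): forbidden (parity, ΔS).
(a)–(c): allowed.
(b)–(c): forbidden (ΔS).
Allowed pairs: 1 of 3.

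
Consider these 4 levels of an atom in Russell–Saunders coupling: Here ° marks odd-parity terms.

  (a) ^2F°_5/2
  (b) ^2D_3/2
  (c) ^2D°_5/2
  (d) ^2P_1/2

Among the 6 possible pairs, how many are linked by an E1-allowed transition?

(a)–(b): allowed.
(a)–(c): forbidden (parity).
(a)–(d): forbidden (ΔL, ΔJ).
(b)–(c): allowed.
(b)–(d): forbidden (parity).
(c)–(d): forbidden (ΔJ).
Allowed pairs: 2 of 6.

2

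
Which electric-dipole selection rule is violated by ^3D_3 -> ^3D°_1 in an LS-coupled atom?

the ΔJ = 0, ±1 rule

Initial level: S=1, L=2, J=3, parity even. Final level: S=1, L=2, J=1, parity odd.
Parity must change: even → odd — ok.
ΔS = 0: S: 1 → 1 — ok.
ΔL = 0, ±1 (not L=0↔0): L: 2 → 2, ΔL = +0 — ok.
ΔJ = 0, ±1 (not J=0↔0): J: 3 → 1, ΔJ = -2 — fails.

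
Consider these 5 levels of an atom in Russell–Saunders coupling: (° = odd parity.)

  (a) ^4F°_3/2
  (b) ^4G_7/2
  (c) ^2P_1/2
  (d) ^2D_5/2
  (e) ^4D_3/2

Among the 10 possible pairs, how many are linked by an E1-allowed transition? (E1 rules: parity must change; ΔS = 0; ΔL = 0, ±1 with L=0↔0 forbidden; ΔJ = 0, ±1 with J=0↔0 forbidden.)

(a)–(b): forbidden (ΔJ).
(a)–(c): forbidden (ΔS, ΔL).
(a)–(d): forbidden (ΔS).
(a)–(e): allowed.
(b)–(c): forbidden (parity, ΔS, ΔL, ΔJ).
(b)–(d): forbidden (parity, ΔS, ΔL).
(b)–(e): forbidden (parity, ΔL, ΔJ).
(c)–(d): forbidden (parity, ΔJ).
(c)–(e): forbidden (parity, ΔS).
(d)–(e): forbidden (parity, ΔS).
Allowed pairs: 1 of 10.

1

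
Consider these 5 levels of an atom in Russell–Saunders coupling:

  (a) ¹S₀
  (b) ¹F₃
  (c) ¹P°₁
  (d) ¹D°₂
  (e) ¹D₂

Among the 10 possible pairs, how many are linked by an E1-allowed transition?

(a)–(b): forbidden (parity, ΔL, ΔJ).
(a)–(c): allowed.
(a)–(d): forbidden (ΔL, ΔJ).
(a)–(e): forbidden (parity, ΔL, ΔJ).
(b)–(c): forbidden (ΔL, ΔJ).
(b)–(d): allowed.
(b)–(e): forbidden (parity).
(c)–(d): forbidden (parity).
(c)–(e): allowed.
(d)–(e): allowed.
Allowed pairs: 4 of 10.

4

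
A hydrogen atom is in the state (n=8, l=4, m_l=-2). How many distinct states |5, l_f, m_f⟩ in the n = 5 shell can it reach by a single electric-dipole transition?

E1 requires Δl = ±1, so l_f ∈ {3, 5}; with 0 ≤ l_f ≤ n_f−1 = 4, the allowed l_f values are {3}.
For l_f = 3: m_f ∈ {m_i−1, m_i, m_i+1} ∩ [−3, 3] = {-3, -2, -1} → 3 states.
Total: 3.

3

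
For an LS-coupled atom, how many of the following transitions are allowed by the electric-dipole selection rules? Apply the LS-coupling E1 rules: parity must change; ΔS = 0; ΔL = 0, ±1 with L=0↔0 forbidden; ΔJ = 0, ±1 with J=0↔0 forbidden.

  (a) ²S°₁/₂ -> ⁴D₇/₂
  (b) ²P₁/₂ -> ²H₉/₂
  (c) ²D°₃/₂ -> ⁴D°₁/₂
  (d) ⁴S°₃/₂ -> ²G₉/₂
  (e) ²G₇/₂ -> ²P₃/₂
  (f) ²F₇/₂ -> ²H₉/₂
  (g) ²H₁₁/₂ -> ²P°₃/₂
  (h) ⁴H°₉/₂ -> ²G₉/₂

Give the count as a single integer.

(a) forbidden (ΔS, ΔL, ΔJ fail)
(b) forbidden (parity, ΔL, ΔJ fail)
(c) forbidden (parity, ΔS fail)
(d) forbidden (ΔS, ΔL, ΔJ fail)
(e) forbidden (parity, ΔL, ΔJ fail)
(f) forbidden (parity, ΔL fail)
(g) forbidden (ΔL, ΔJ fail)
(h) forbidden (ΔS fails)
Total allowed: 0 of 8.

0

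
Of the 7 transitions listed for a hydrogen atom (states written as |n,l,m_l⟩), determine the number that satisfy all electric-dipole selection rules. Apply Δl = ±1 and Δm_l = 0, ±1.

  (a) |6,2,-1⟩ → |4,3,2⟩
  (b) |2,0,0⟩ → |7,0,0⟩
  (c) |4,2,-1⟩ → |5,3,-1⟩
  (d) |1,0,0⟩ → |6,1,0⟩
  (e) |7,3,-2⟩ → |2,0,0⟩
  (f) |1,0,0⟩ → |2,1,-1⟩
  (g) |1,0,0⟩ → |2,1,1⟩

(a) forbidden — Δm_l = +3 (E1 requires Δm_l = 0, ±1)
(b) forbidden — Δl = +0 (E1 requires Δl = ±1)
(c) allowed
(d) allowed
(e) forbidden — Δl = -3 (E1 requires Δl = ±1); Δm_l = +2 (E1 requires Δm_l = 0, ±1)
(f) allowed
(g) allowed
Total allowed: 4 of 7.

4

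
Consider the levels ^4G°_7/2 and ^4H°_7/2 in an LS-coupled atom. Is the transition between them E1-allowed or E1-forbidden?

forbidden

Parity must change: odd → odd — ✗.
ΔS = 0: S: 3/2 → 3/2 — ✓.
ΔL = 0, ±1 (not L=0↔0): L: 4 → 5, ΔL = +1 — ✓.
ΔJ = 0, ±1 (not J=0↔0): J: 7/2 → 7/2, ΔJ = +0 — ✓.
Rule(s) violated: parity.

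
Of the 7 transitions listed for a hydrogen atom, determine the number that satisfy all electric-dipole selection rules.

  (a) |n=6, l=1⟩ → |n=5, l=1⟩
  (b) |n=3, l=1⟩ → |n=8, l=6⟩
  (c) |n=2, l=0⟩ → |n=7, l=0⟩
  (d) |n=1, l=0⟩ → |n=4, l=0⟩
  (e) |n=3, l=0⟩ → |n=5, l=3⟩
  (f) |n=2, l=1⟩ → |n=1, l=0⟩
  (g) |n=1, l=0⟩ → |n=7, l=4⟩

(a) forbidden — Δl = +0 (E1 requires Δl = ±1)
(b) forbidden — Δl = +5 (E1 requires Δl = ±1)
(c) forbidden — Δl = +0 (E1 requires Δl = ±1)
(d) forbidden — Δl = +0 (E1 requires Δl = ±1)
(e) forbidden — Δl = +3 (E1 requires Δl = ±1)
(f) allowed
(g) forbidden — Δl = +4 (E1 requires Δl = ±1)
Total allowed: 1 of 7.

1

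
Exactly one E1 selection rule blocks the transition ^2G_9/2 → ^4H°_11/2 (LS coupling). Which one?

the ΔS = 0 rule

ΔL = 0, ±1 (not L=0↔0): L: 4 → 5, ΔL = +1 — ok.
ΔJ = 0, ±1 (not J=0↔0): J: 9/2 → 11/2, ΔJ = +1 — ok.
ΔS = 0: S: 1/2 → 3/2 — fails.
Parity must change: even → odd — ok.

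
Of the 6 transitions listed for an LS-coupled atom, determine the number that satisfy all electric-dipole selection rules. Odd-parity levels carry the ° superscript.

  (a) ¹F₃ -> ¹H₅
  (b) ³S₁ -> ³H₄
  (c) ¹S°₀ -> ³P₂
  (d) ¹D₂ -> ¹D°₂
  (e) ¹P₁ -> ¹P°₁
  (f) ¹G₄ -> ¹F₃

2

(a) forbidden (parity, ΔL, ΔJ fail)
(b) forbidden (parity, ΔL, ΔJ fail)
(c) forbidden (ΔS, ΔJ fail)
(d) allowed
(e) allowed
(f) forbidden (parity fails)
Total allowed: 2 of 6.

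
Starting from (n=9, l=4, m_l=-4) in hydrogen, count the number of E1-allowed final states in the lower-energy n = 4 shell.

1

E1 requires Δl = ±1, so l_f ∈ {3, 5}; with 0 ≤ l_f ≤ n_f−1 = 3, the allowed l_f values are {3}.
For l_f = 3: m_f ∈ {m_i−1, m_i, m_i+1} ∩ [−3, 3] = {-3} → 1 state.
Total: 1.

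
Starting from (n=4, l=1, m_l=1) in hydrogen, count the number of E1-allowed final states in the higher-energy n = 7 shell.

E1 requires Δl = ±1, so l_f ∈ {0, 2}; with 0 ≤ l_f ≤ n_f−1 = 6, the allowed l_f values are {0, 2}.
For l_f = 0: m_f ∈ {m_i−1, m_i, m_i+1} ∩ [−0, 0] = {0} → 1 state.
For l_f = 2: m_f ∈ {m_i−1, m_i, m_i+1} ∩ [−2, 2] = {0, 1, 2} → 3 states.
Total: 4.

4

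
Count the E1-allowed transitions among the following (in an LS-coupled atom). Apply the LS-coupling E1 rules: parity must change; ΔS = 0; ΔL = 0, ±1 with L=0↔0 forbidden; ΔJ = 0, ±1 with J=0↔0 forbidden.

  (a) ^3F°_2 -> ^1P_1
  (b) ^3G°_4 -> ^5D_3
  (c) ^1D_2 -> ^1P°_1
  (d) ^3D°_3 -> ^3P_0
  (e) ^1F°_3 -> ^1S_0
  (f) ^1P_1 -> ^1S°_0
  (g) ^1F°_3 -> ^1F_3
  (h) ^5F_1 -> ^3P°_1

(a) forbidden (ΔS, ΔL fail)
(b) forbidden (ΔS, ΔL fail)
(c) allowed
(d) forbidden (ΔJ fails)
(e) forbidden (ΔL, ΔJ fail)
(f) allowed
(g) allowed
(h) forbidden (ΔS, ΔL fail)
Total allowed: 3 of 8.

3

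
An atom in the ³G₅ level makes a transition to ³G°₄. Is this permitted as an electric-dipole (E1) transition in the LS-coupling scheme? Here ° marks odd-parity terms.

Initial level: S=1, L=4, J=5, parity even. Final level: S=1, L=4, J=4, parity odd.
ΔS = 0: S: 1 → 1 — ✓.
ΔL = 0, ±1 (not L=0↔0): L: 4 → 4, ΔL = +0 — ✓.
Parity must change: even → odd — ✓.
ΔJ = 0, ±1 (not J=0↔0): J: 5 → 4, ΔJ = -1 — ✓.
All four E1 rules are satisfied.

allowed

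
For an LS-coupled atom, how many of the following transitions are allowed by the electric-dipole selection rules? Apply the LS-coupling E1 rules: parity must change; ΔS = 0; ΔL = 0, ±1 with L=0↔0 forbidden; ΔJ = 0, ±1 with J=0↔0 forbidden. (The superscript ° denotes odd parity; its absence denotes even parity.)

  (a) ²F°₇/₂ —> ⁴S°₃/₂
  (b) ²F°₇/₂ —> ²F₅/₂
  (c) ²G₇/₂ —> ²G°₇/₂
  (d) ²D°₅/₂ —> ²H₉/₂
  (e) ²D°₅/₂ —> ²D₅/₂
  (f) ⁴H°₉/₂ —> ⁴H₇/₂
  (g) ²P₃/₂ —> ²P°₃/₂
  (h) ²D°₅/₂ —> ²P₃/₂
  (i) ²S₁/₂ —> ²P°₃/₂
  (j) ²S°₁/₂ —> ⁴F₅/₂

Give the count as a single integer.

7

(a) forbidden (parity, ΔS, ΔL, ΔJ fail)
(b) allowed
(c) allowed
(d) forbidden (ΔL, ΔJ fail)
(e) allowed
(f) allowed
(g) allowed
(h) allowed
(i) allowed
(j) forbidden (ΔS, ΔL, ΔJ fail)
Total allowed: 7 of 10.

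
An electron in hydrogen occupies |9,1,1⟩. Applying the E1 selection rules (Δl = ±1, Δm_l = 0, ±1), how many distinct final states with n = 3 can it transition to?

4

E1 requires Δl = ±1, so l_f ∈ {0, 2}; with 0 ≤ l_f ≤ n_f−1 = 2, the allowed l_f values are {0, 2}.
For l_f = 0: m_f ∈ {m_i−1, m_i, m_i+1} ∩ [−0, 0] = {0} → 1 state.
For l_f = 2: m_f ∈ {m_i−1, m_i, m_i+1} ∩ [−2, 2] = {0, 1, 2} → 3 states.
Total: 4.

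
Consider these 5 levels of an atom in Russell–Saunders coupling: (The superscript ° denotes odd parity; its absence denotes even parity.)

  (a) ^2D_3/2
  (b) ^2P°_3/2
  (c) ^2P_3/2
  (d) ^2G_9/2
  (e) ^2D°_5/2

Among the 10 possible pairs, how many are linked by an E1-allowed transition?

(a)–(b): allowed.
(a)–(c): forbidden (parity).
(a)–(d): forbidden (parity, ΔL, ΔJ).
(a)–(e): allowed.
(b)–(c): allowed.
(b)–(d): forbidden (ΔL, ΔJ).
(b)–(e): forbidden (parity).
(c)–(d): forbidden (parity, ΔL, ΔJ).
(c)–(e): allowed.
(d)–(e): forbidden (ΔL, ΔJ).
Allowed pairs: 4 of 10.

4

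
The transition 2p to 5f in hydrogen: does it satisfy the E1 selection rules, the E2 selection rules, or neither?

Δl = 3 − 1 = +2; l_i + l_f = 4.
E1 (Δl = ±1): not satisfied.
E2 (Δl = 0,±2, l_i+l_f ≥ 2): satisfied.

E2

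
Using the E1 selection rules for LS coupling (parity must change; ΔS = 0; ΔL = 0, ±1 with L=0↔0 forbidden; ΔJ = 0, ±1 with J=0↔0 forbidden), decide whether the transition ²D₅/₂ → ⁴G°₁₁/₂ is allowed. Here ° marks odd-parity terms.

Initial level: S=1/2, L=2, J=5/2, parity even. Final level: S=3/2, L=4, J=11/2, parity odd.
Parity must change: even → odd — passes.
ΔS = 0: S: 1/2 → 3/2 — fails.
ΔL = 0, ±1 (not L=0↔0): L: 2 → 4, ΔL = +2 — fails.
ΔJ = 0, ±1 (not J=0↔0): J: 5/2 → 11/2, ΔJ = +3 — fails.
Rule(s) violated: ΔS, ΔL, ΔJ.

forbidden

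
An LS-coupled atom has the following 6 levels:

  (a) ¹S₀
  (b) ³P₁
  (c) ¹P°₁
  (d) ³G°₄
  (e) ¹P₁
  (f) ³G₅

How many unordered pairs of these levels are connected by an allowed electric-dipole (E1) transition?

3

(a)–(b): forbidden (parity, ΔS).
(a)–(c): allowed.
(a)–(d): forbidden (ΔS, ΔL, ΔJ).
(a)–(e): forbidden (parity).
(a)–(f): forbidden (parity, ΔS, ΔL, ΔJ).
(b)–(c): forbidden (ΔS).
(b)–(d): forbidden (ΔL, ΔJ).
(b)–(e): forbidden (parity, ΔS).
(b)–(f): forbidden (parity, ΔL, ΔJ).
(c)–(d): forbidden (parity, ΔS, ΔL, ΔJ).
(c)–(e): allowed.
(c)–(f): forbidden (ΔS, ΔL, ΔJ).
(d)–(e): forbidden (ΔS, ΔL, ΔJ).
(d)–(f): allowed.
(e)–(f): forbidden (parity, ΔS, ΔL, ΔJ).
Allowed pairs: 3 of 15.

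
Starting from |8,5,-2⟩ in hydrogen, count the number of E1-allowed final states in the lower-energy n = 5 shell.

3

E1 requires Δl = ±1, so l_f ∈ {4, 6}; with 0 ≤ l_f ≤ n_f−1 = 4, the allowed l_f values are {4}.
For l_f = 4: m_f ∈ {m_i−1, m_i, m_i+1} ∩ [−4, 4] = {-3, -2, -1} → 3 states.
Total: 3.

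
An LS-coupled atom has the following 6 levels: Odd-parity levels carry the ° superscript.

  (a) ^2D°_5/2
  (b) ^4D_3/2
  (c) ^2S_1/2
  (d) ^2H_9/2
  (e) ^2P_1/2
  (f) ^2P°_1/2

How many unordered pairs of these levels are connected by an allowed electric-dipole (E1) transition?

(a)–(b): forbidden (ΔS).
(a)–(c): forbidden (ΔL, ΔJ).
(a)–(d): forbidden (ΔL, ΔJ).
(a)–(e): forbidden (ΔJ).
(a)–(f): forbidden (parity, ΔJ).
(b)–(c): forbidden (parity, ΔS, ΔL).
(b)–(d): forbidden (parity, ΔS, ΔL, ΔJ).
(b)–(e): forbidden (parity, ΔS).
(b)–(f): forbidden (ΔS).
(c)–(d): forbidden (parity, ΔL, ΔJ).
(c)–(e): forbidden (parity).
(c)–(f): allowed.
(d)–(e): forbidden (parity, ΔL, ΔJ).
(d)–(f): forbidden (ΔL, ΔJ).
(e)–(f): allowed.
Allowed pairs: 2 of 15.

2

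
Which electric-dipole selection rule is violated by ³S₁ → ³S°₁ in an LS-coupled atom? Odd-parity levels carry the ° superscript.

Parity must change: even → odd — passes.
ΔS = 0: S: 1 → 1 — passes.
ΔL = 0, ±1 (not L=0↔0): L: 0 → 0, ΔL = +0 — fails.
ΔJ = 0, ±1 (not J=0↔0): J: 1 → 1, ΔJ = +0 — passes.

the L=0 ↔ L=0 exclusion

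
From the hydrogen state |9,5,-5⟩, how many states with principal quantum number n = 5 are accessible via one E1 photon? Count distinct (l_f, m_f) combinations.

1

E1 requires Δl = ±1, so l_f ∈ {4, 6}; with 0 ≤ l_f ≤ n_f−1 = 4, the allowed l_f values are {4}.
For l_f = 4: m_f ∈ {m_i−1, m_i, m_i+1} ∩ [−4, 4] = {-4} → 1 state.
Total: 1.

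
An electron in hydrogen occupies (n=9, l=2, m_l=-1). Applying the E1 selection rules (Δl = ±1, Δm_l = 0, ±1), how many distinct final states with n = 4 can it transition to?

E1 requires Δl = ±1, so l_f ∈ {1, 3}; with 0 ≤ l_f ≤ n_f−1 = 3, the allowed l_f values are {1, 3}.
For l_f = 1: m_f ∈ {m_i−1, m_i, m_i+1} ∩ [−1, 1] = {-1, 0} → 2 states.
For l_f = 3: m_f ∈ {m_i−1, m_i, m_i+1} ∩ [−3, 3] = {-2, -1, 0} → 3 states.
Total: 5.

5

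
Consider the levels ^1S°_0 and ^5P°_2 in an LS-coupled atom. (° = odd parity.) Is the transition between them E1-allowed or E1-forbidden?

forbidden

Parity must change: odd → odd — fails.
ΔS = 0: S: 0 → 2 — fails.
ΔL = 0, ±1 (not L=0↔0): L: 0 → 1, ΔL = +1 — ok.
ΔJ = 0, ±1 (not J=0↔0): J: 0 → 2, ΔJ = +2 — fails.
Rule(s) violated: parity, ΔS, ΔJ.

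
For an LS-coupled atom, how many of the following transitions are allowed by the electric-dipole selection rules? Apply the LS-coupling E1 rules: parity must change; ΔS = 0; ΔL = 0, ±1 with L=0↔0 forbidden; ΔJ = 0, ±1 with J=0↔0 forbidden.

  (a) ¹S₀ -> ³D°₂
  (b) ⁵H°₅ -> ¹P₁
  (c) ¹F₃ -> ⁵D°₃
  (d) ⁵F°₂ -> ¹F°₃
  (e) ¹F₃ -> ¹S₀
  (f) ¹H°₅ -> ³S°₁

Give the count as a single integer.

0

(a) forbidden (ΔS, ΔL, ΔJ fail)
(b) forbidden (ΔS, ΔL, ΔJ fail)
(c) forbidden (ΔS fails)
(d) forbidden (parity, ΔS fail)
(e) forbidden (parity, ΔL, ΔJ fail)
(f) forbidden (parity, ΔS, ΔL, ΔJ fail)
Total allowed: 0 of 6.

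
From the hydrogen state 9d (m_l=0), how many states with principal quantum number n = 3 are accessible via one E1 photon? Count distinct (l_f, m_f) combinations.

3

E1 requires Δl = ±1, so l_f ∈ {1, 3}; with 0 ≤ l_f ≤ n_f−1 = 2, the allowed l_f values are {1}.
For l_f = 1: m_f ∈ {m_i−1, m_i, m_i+1} ∩ [−1, 1] = {-1, 0, 1} → 3 states.
Total: 3.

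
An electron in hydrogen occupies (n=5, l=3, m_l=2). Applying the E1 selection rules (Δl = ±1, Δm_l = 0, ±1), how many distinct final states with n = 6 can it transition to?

5

E1 requires Δl = ±1, so l_f ∈ {2, 4}; with 0 ≤ l_f ≤ n_f−1 = 5, the allowed l_f values are {2, 4}.
For l_f = 2: m_f ∈ {m_i−1, m_i, m_i+1} ∩ [−2, 2] = {1, 2} → 2 states.
For l_f = 4: m_f ∈ {m_i−1, m_i, m_i+1} ∩ [−4, 4] = {1, 2, 3} → 3 states.
Total: 5.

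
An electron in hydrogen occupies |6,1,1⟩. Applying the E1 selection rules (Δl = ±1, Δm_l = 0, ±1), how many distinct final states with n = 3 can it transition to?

4

E1 requires Δl = ±1, so l_f ∈ {0, 2}; with 0 ≤ l_f ≤ n_f−1 = 2, the allowed l_f values are {0, 2}.
For l_f = 0: m_f ∈ {m_i−1, m_i, m_i+1} ∩ [−0, 0] = {0} → 1 state.
For l_f = 2: m_f ∈ {m_i−1, m_i, m_i+1} ∩ [−2, 2] = {0, 1, 2} → 3 states.
Total: 4.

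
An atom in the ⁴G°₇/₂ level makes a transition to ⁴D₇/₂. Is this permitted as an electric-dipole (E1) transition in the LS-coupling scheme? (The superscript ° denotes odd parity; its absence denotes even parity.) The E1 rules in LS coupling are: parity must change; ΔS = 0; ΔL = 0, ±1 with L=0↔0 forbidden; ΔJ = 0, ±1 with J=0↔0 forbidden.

Reading off the term symbols: S 3/2→3/2, L 4→2, J 7/2→7/2, parity odd→even.
Parity must change: odd → even — ok.
ΔS = 0: S: 3/2 → 3/2 — ok.
ΔL = 0, ±1 (not L=0↔0): L: 4 → 2, ΔL = -2 — fails.
ΔJ = 0, ±1 (not J=0↔0): J: 7/2 → 7/2, ΔJ = +0 — ok.
Rule(s) violated: ΔL.

forbidden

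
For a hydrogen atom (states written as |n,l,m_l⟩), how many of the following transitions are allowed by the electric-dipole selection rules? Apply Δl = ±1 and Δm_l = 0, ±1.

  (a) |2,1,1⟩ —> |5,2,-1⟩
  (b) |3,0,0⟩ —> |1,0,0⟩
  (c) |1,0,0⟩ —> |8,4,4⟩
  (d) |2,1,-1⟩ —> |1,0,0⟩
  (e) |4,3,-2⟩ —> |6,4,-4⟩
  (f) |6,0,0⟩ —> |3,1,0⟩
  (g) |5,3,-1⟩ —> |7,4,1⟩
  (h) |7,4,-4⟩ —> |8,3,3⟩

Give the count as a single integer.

(a) forbidden — Δm_l = -2 (E1 requires Δm_l = 0, ±1)
(b) forbidden — Δl = +0 (E1 requires Δl = ±1)
(c) forbidden — Δl = +4 (E1 requires Δl = ±1); Δm_l = +4 (E1 requires Δm_l = 0, ±1)
(d) allowed
(e) forbidden — Δm_l = -2 (E1 requires Δm_l = 0, ±1)
(f) allowed
(g) forbidden — Δm_l = +2 (E1 requires Δm_l = 0, ±1)
(h) forbidden — Δm_l = +7 (E1 requires Δm_l = 0, ±1)
Total allowed: 2 of 8.

2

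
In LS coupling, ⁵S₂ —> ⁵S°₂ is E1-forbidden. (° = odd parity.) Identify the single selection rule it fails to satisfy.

the L=0 ↔ L=0 exclusion

Parity must change: even → odd — passes.
ΔS = 0: S: 2 → 2 — passes.
ΔL = 0, ±1 (not L=0↔0): L: 0 → 0, ΔL = +0 — fails.
ΔJ = 0, ±1 (not J=0↔0): J: 2 → 2, ΔJ = +0 — passes.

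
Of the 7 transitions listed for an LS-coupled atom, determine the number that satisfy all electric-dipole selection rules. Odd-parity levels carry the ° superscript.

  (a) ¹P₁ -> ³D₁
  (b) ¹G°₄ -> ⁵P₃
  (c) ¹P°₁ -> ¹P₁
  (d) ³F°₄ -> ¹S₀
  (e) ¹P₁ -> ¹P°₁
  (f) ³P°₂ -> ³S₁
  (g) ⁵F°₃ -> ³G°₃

(a) forbidden (parity, ΔS fail)
(b) forbidden (ΔS, ΔL fail)
(c) allowed
(d) forbidden (ΔS, ΔL, ΔJ fail)
(e) allowed
(f) allowed
(g) forbidden (parity, ΔS fail)
Total allowed: 3 of 7.

3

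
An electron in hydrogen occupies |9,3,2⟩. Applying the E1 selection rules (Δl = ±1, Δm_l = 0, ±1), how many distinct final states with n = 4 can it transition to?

2

E1 requires Δl = ±1, so l_f ∈ {2, 4}; with 0 ≤ l_f ≤ n_f−1 = 3, the allowed l_f values are {2}.
For l_f = 2: m_f ∈ {m_i−1, m_i, m_i+1} ∩ [−2, 2] = {1, 2} → 2 states.
Total: 2.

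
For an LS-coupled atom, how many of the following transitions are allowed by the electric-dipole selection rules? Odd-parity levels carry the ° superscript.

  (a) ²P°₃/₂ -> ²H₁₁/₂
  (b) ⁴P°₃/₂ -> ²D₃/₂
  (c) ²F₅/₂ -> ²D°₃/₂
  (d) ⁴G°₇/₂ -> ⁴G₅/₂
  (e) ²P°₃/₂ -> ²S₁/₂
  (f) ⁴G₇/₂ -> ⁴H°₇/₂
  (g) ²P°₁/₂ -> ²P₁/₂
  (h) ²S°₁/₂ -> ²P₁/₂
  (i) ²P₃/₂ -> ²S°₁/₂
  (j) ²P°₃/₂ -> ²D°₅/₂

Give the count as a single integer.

(a) forbidden (ΔL, ΔJ fail)
(b) forbidden (ΔS fails)
(c) allowed
(d) allowed
(e) allowed
(f) allowed
(g) allowed
(h) allowed
(i) allowed
(j) forbidden (parity fails)
Total allowed: 7 of 10.

7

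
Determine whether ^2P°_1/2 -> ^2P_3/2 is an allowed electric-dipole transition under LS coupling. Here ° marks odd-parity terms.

Reading off the term symbols: S 1/2→1/2, L 1→1, J 1/2→3/2, parity odd→even.
ΔL = 0, ±1 (not L=0↔0): L: 1 → 1, ΔL = +0 — ✓.
ΔS = 0: S: 1/2 → 1/2 — ✓.
Parity must change: odd → even — ✓.
ΔJ = 0, ±1 (not J=0↔0): J: 1/2 → 3/2, ΔJ = +1 — ✓.
All four E1 rules are satisfied.

allowed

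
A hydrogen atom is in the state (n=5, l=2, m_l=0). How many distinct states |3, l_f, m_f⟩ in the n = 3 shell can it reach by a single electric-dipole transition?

3

E1 requires Δl = ±1, so l_f ∈ {1, 3}; with 0 ≤ l_f ≤ n_f−1 = 2, the allowed l_f values are {1}.
For l_f = 1: m_f ∈ {m_i−1, m_i, m_i+1} ∩ [−1, 1] = {-1, 0, 1} → 3 states.
Total: 3.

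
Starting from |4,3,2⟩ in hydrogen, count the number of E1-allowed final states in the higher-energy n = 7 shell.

5

E1 requires Δl = ±1, so l_f ∈ {2, 4}; with 0 ≤ l_f ≤ n_f−1 = 6, the allowed l_f values are {2, 4}.
For l_f = 2: m_f ∈ {m_i−1, m_i, m_i+1} ∩ [−2, 2] = {1, 2} → 2 states.
For l_f = 4: m_f ∈ {m_i−1, m_i, m_i+1} ∩ [−4, 4] = {1, 2, 3} → 3 states.
Total: 5.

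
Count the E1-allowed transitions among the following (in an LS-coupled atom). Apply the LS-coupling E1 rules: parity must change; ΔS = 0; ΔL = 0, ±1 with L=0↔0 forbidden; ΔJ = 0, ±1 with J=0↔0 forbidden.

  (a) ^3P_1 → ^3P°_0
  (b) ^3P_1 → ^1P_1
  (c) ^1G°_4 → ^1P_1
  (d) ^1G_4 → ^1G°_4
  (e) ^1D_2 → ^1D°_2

(a) allowed
(b) forbidden (parity, ΔS fail)
(c) forbidden (ΔL, ΔJ fail)
(d) allowed
(e) allowed
Total allowed: 3 of 5.

3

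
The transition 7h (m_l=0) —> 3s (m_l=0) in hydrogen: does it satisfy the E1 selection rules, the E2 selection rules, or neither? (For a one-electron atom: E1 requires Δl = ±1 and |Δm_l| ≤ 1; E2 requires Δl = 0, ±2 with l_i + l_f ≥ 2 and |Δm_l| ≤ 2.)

Δl = 0 − 5 = -5; l_i + l_f = 5.
Δm_l = +0.
E1 (Δl = ±1, |Δm_l| ≤ 1): not satisfied.
E2 (Δl = 0,±2, l_i+l_f ≥ 2, |Δm_l| ≤ 2): not satisfied.

neither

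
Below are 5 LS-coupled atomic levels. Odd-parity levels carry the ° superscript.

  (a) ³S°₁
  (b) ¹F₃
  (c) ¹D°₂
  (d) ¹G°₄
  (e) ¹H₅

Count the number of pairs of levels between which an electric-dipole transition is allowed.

(a)–(b): forbidden (ΔS, ΔL, ΔJ).
(a)–(c): forbidden (parity, ΔS, ΔL).
(a)–(d): forbidden (parity, ΔS, ΔL, ΔJ).
(a)–(e): forbidden (ΔS, ΔL, ΔJ).
(b)–(c): allowed.
(b)–(d): allowed.
(b)–(e): forbidden (parity, ΔL, ΔJ).
(c)–(d): forbidden (parity, ΔL, ΔJ).
(c)–(e): forbidden (ΔL, ΔJ).
(d)–(e): allowed.
Allowed pairs: 3 of 10.

3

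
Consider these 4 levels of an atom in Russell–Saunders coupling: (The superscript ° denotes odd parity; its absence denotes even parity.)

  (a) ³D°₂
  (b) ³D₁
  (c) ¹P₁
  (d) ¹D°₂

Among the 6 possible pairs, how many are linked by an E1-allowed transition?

(a)–(b): allowed.
(a)–(c): forbidden (ΔS).
(a)–(d): forbidden (parity, ΔS).
(b)–(c): forbidden (parity, ΔS).
(b)–(d): forbidden (ΔS).
(c)–(d): allowed.
Allowed pairs: 2 of 6.

2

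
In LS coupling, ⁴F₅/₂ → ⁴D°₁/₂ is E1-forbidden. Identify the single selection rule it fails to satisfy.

Parity must change: even → odd — ✓.
ΔS = 0: S: 3/2 → 3/2 — ✓.
ΔL = 0, ±1 (not L=0↔0): L: 3 → 2, ΔL = -1 — ✓.
ΔJ = 0, ±1 (not J=0↔0): J: 5/2 → 1/2, ΔJ = -2 — ✗.

the ΔJ = 0, ±1 rule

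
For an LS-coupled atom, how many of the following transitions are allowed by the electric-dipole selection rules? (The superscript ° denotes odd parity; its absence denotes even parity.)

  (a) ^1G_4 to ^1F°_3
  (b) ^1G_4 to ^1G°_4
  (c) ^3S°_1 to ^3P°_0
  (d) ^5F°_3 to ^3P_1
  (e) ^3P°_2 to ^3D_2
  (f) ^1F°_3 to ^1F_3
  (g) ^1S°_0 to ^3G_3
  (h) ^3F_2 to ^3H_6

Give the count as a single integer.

4

(a) allowed
(b) allowed
(c) forbidden (parity fails)
(d) forbidden (ΔS, ΔL, ΔJ fail)
(e) allowed
(f) allowed
(g) forbidden (ΔS, ΔL, ΔJ fail)
(h) forbidden (parity, ΔL, ΔJ fail)
Total allowed: 4 of 8.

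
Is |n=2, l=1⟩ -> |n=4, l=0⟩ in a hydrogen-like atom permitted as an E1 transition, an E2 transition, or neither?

E1

Δl = 0 − 1 = -1; l_i + l_f = 1.
E1 (Δl = ±1): satisfied.
E2 (Δl = 0,±2, l_i+l_f ≥ 2): not satisfied.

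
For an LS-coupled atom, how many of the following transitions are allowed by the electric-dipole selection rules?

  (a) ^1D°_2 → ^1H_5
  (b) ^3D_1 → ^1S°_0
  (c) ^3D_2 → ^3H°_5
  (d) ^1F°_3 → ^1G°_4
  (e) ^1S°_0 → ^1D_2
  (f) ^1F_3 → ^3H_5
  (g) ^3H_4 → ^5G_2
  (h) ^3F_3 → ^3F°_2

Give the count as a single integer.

1

(a) forbidden (ΔL, ΔJ fail)
(b) forbidden (ΔS, ΔL fail)
(c) forbidden (ΔL, ΔJ fail)
(d) forbidden (parity fails)
(e) forbidden (ΔL, ΔJ fail)
(f) forbidden (parity, ΔS, ΔL, ΔJ fail)
(g) forbidden (parity, ΔS, ΔJ fail)
(h) allowed
Total allowed: 1 of 8.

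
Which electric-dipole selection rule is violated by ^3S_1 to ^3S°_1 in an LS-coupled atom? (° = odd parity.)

Initial level: S=1, L=0, J=1, parity even. Final level: S=1, L=0, J=1, parity odd.
Parity must change: even → odd — satisfied.
ΔS = 0: S: 1 → 1 — satisfied.
ΔL = 0, ±1 (not L=0↔0): L: 0 → 0, ΔL = +0 — violated.
ΔJ = 0, ±1 (not J=0↔0): J: 1 → 1, ΔJ = +0 — satisfied.

the L=0 ↔ L=0 exclusion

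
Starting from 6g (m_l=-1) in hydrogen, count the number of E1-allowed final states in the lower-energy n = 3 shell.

E1 requires l_f ∈ {3, 5}, but neither lies in [0, 2], so no final state is reachable.
Total: 0.

0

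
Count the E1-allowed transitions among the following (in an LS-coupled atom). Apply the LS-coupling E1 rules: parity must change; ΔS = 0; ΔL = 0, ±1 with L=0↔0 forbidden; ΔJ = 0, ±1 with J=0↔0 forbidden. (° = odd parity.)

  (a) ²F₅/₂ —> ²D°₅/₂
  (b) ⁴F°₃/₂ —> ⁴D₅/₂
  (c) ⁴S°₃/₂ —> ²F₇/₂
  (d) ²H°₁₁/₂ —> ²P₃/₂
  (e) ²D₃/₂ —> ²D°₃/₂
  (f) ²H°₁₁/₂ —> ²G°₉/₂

3

(a) allowed
(b) allowed
(c) forbidden (ΔS, ΔL, ΔJ fail)
(d) forbidden (ΔL, ΔJ fail)
(e) allowed
(f) forbidden (parity fails)
Total allowed: 3 of 6.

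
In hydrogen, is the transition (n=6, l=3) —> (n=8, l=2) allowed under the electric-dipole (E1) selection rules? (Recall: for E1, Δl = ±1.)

allowed

Δl = 2 − 3 = -1; the E1 rule Δl = ±1 is satisfied.
All E1 selection rules are satisfied.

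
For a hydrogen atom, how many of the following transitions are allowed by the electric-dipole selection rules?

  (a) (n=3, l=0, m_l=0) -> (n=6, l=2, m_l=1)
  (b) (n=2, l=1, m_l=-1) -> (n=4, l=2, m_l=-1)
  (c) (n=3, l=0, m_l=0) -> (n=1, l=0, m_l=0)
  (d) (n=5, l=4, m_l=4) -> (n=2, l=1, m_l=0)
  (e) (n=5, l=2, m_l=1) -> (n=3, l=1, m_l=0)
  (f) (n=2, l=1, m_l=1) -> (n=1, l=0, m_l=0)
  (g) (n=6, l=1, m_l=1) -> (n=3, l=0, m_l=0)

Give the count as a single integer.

(a) forbidden — Δl = +2 (E1 requires Δl = ±1)
(b) allowed
(c) forbidden — Δl = +0 (E1 requires Δl = ±1)
(d) forbidden — Δl = -3 (E1 requires Δl = ±1); Δm_l = -4 (E1 requires Δm_l = 0, ±1)
(e) allowed
(f) allowed
(g) allowed
Total allowed: 4 of 7.

4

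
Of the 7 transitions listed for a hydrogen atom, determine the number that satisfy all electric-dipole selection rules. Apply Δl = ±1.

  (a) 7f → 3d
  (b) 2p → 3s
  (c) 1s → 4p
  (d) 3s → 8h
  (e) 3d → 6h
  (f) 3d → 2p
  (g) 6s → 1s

4

(a) allowed
(b) allowed
(c) allowed
(d) forbidden — Δl = +5 (E1 requires Δl = ±1)
(e) forbidden — Δl = +3 (E1 requires Δl = ±1)
(f) allowed
(g) forbidden — Δl = +0 (E1 requires Δl = ±1)
Total allowed: 4 of 7.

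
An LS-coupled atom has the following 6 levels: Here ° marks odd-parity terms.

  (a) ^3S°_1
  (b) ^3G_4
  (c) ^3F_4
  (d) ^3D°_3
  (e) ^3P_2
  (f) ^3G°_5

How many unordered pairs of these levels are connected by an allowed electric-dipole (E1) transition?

5

(a)–(b): forbidden (ΔL, ΔJ).
(a)–(c): forbidden (ΔL, ΔJ).
(a)–(d): forbidden (parity, ΔL, ΔJ).
(a)–(e): allowed.
(a)–(f): forbidden (parity, ΔL, ΔJ).
(b)–(c): forbidden (parity).
(b)–(d): forbidden (ΔL).
(b)–(e): forbidden (parity, ΔL, ΔJ).
(b)–(f): allowed.
(c)–(d): allowed.
(c)–(e): forbidden (parity, ΔL, ΔJ).
(c)–(f): allowed.
(d)–(e): allowed.
(d)–(f): forbidden (parity, ΔL, ΔJ).
(e)–(f): forbidden (ΔL, ΔJ).
Allowed pairs: 5 of 15.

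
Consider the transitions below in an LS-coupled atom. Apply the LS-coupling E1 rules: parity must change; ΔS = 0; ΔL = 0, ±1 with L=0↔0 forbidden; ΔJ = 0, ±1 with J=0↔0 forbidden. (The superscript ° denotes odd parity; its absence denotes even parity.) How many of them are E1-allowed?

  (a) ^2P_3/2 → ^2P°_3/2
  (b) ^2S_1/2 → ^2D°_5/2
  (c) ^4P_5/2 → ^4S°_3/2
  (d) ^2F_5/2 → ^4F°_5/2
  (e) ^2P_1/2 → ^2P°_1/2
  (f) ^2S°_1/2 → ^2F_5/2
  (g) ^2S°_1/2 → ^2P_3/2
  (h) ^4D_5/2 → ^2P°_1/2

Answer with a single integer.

(a) allowed
(b) forbidden (ΔL, ΔJ fail)
(c) allowed
(d) forbidden (ΔS fails)
(e) allowed
(f) forbidden (ΔL, ΔJ fail)
(g) allowed
(h) forbidden (ΔS, ΔJ fail)
Total allowed: 4 of 8.

4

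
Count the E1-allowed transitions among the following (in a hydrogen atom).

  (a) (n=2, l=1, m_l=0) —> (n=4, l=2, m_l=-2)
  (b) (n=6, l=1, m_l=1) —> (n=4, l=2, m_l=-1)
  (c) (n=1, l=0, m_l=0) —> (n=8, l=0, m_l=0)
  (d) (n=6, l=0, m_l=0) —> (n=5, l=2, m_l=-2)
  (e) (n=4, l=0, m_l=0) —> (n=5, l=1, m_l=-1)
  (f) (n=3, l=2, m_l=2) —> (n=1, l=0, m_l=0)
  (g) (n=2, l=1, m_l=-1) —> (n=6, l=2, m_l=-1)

(a) forbidden — Δm_l = -2 (E1 requires Δm_l = 0, ±1)
(b) forbidden — Δm_l = -2 (E1 requires Δm_l = 0, ±1)
(c) forbidden — Δl = +0 (E1 requires Δl = ±1)
(d) forbidden — Δl = +2 (E1 requires Δl = ±1); Δm_l = -2 (E1 requires Δm_l = 0, ±1)
(e) allowed
(f) forbidden — Δl = -2 (E1 requires Δl = ±1); Δm_l = -2 (E1 requires Δm_l = 0, ±1)
(g) allowed
Total allowed: 2 of 7.

2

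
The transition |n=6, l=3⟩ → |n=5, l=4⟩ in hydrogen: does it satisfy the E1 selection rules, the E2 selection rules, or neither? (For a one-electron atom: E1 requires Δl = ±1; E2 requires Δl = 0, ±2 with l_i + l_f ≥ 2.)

E1

Δl = 4 − 3 = +1; l_i + l_f = 7.
E1 (Δl = ±1): satisfied.
E2 (Δl = 0,±2, l_i+l_f ≥ 2): not satisfied.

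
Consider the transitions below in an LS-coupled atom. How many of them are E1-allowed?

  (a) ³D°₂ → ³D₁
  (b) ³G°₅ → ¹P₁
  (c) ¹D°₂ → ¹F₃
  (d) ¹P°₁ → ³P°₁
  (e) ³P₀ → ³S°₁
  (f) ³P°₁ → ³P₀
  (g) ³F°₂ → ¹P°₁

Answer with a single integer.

(a) allowed
(b) forbidden (ΔS, ΔL, ΔJ fail)
(c) allowed
(d) forbidden (parity, ΔS fail)
(e) allowed
(f) allowed
(g) forbidden (parity, ΔS, ΔL fail)
Total allowed: 4 of 7.

4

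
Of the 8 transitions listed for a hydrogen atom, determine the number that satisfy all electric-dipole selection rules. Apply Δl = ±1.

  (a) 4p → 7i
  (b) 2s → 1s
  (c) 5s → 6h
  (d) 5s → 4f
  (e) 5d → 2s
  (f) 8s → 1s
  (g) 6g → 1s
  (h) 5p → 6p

0

(a) forbidden — Δl = +5 (E1 requires Δl = ±1)
(b) forbidden — Δl = +0 (E1 requires Δl = ±1)
(c) forbidden — Δl = +5 (E1 requires Δl = ±1)
(d) forbidden — Δl = +3 (E1 requires Δl = ±1)
(e) forbidden — Δl = -2 (E1 requires Δl = ±1)
(f) forbidden — Δl = +0 (E1 requires Δl = ±1)
(g) forbidden — Δl = -4 (E1 requires Δl = ±1)
(h) forbidden — Δl = +0 (E1 requires Δl = ±1)
Total allowed: 0 of 8.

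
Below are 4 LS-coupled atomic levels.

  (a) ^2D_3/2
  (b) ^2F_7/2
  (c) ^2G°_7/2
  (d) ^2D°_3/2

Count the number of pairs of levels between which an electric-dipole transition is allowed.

2

(a)–(b): forbidden (parity, ΔJ).
(a)–(c): forbidden (ΔL, ΔJ).
(a)–(d): allowed.
(b)–(c): allowed.
(b)–(d): forbidden (ΔJ).
(c)–(d): forbidden (parity, ΔL, ΔJ).
Allowed pairs: 2 of 6.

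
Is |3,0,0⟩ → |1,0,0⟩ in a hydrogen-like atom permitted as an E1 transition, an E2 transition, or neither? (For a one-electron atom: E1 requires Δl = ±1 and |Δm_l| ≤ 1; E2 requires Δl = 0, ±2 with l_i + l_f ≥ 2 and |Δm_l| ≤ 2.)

Δl = 0 − 0 = +0; l_i + l_f = 0.
Δm_l = +0.
E1 (Δl = ±1, |Δm_l| ≤ 1): not satisfied.
E2 (Δl = 0,±2, l_i+l_f ≥ 2, |Δm_l| ≤ 2): not satisfied.

neither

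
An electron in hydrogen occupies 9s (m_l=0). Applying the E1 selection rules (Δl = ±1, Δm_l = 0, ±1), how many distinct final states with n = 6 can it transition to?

3

E1 requires Δl = ±1, so l_f ∈ {-1, 1}; with 0 ≤ l_f ≤ n_f−1 = 5, the allowed l_f values are {1}.
For l_f = 1: m_f ∈ {m_i−1, m_i, m_i+1} ∩ [−1, 1] = {-1, 0, 1} → 3 states.
Total: 3.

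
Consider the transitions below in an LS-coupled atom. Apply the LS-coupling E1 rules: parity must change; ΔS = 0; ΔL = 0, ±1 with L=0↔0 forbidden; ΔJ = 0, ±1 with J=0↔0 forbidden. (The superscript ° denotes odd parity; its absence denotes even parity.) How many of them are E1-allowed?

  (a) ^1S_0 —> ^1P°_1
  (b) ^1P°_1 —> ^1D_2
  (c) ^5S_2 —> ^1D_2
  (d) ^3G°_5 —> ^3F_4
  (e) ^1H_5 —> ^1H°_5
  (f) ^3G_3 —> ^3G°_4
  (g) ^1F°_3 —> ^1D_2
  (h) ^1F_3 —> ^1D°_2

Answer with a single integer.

7

(a) allowed
(b) allowed
(c) forbidden (parity, ΔS, ΔL fail)
(d) allowed
(e) allowed
(f) allowed
(g) allowed
(h) allowed
Total allowed: 7 of 8.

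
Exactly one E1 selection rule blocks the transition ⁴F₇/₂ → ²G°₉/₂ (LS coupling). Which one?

the ΔS = 0 rule

Parity must change: even → odd — ✓.
ΔL = 0, ±1 (not L=0↔0): L: 3 → 4, ΔL = +1 — ✓.
ΔS = 0: S: 3/2 → 1/2 — ✗.
ΔJ = 0, ±1 (not J=0↔0): J: 7/2 → 9/2, ΔJ = +1 — ✓.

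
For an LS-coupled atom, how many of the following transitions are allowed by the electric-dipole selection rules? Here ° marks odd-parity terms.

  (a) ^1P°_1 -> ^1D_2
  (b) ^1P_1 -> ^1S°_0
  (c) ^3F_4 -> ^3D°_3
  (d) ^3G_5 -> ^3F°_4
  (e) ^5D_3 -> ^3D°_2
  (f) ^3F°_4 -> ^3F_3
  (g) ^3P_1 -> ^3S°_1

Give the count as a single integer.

6

(a) allowed
(b) allowed
(c) allowed
(d) allowed
(e) forbidden (ΔS fails)
(f) allowed
(g) allowed
Total allowed: 6 of 7.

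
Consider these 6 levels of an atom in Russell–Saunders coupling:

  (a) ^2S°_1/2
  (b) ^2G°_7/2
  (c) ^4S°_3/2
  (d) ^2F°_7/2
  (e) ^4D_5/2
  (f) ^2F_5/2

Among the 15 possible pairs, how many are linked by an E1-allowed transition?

(a)–(b): forbidden (parity, ΔL, ΔJ).
(a)–(c): forbidden (parity, ΔS, ΔL).
(a)–(d): forbidden (parity, ΔL, ΔJ).
(a)–(e): forbidden (ΔS, ΔL, ΔJ).
(a)–(f): forbidden (ΔL, ΔJ).
(b)–(c): forbidden (parity, ΔS, ΔL, ΔJ).
(b)–(d): forbidden (parity).
(b)–(e): forbidden (ΔS, ΔL).
(b)–(f): allowed.
(c)–(d): forbidden (parity, ΔS, ΔL, ΔJ).
(c)–(e): forbidden (ΔL).
(c)–(f): forbidden (ΔS, ΔL).
(d)–(e): forbidden (ΔS).
(d)–(f): allowed.
(e)–(f): forbidden (parity, ΔS).
Allowed pairs: 2 of 15.

2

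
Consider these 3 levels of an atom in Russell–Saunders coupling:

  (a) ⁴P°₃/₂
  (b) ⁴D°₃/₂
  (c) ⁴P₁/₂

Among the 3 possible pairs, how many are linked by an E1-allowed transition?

(a)–(b): forbidden (parity).
(a)–(c): allowed.
(b)–(c): allowed.
Allowed pairs: 2 of 3.

2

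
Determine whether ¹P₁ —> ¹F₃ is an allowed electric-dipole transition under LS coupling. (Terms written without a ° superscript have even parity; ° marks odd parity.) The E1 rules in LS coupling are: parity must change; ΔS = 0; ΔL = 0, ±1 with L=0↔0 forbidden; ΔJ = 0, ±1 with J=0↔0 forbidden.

forbidden

Initial level: S=0, L=1, J=1, parity even. Final level: S=0, L=3, J=3, parity even.
ΔS = 0: S: 0 → 0 — ok.
ΔL = 0, ±1 (not L=0↔0): L: 1 → 3, ΔL = +2 — fails.
Parity must change: even → even — fails.
ΔJ = 0, ±1 (not J=0↔0): J: 1 → 3, ΔJ = +2 — fails.
Rule(s) violated: parity, ΔL, ΔJ.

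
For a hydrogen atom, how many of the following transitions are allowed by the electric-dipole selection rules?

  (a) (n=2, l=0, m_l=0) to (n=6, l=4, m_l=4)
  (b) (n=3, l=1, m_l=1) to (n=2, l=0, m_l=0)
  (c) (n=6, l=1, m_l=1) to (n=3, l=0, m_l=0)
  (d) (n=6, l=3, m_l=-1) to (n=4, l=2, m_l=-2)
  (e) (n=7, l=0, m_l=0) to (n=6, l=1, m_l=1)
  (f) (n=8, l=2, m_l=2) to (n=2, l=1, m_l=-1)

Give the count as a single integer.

4

(a) forbidden — Δl = +4 (E1 requires Δl = ±1); Δm_l = +4 (E1 requires Δm_l = 0, ±1)
(b) allowed
(c) allowed
(d) allowed
(e) allowed
(f) forbidden — Δm_l = -3 (E1 requires Δm_l = 0, ±1)
Total allowed: 4 of 6.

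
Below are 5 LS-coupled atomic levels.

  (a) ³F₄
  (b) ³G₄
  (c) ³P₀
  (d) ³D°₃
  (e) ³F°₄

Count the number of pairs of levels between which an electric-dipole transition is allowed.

3

(a)–(b): forbidden (parity).
(a)–(c): forbidden (parity, ΔL, ΔJ).
(a)–(d): allowed.
(a)–(e): allowed.
(b)–(c): forbidden (parity, ΔL, ΔJ).
(b)–(d): forbidden (ΔL).
(b)–(e): allowed.
(c)–(d): forbidden (ΔJ).
(c)–(e): forbidden (ΔL, ΔJ).
(d)–(e): forbidden (parity).
Allowed pairs: 3 of 10.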